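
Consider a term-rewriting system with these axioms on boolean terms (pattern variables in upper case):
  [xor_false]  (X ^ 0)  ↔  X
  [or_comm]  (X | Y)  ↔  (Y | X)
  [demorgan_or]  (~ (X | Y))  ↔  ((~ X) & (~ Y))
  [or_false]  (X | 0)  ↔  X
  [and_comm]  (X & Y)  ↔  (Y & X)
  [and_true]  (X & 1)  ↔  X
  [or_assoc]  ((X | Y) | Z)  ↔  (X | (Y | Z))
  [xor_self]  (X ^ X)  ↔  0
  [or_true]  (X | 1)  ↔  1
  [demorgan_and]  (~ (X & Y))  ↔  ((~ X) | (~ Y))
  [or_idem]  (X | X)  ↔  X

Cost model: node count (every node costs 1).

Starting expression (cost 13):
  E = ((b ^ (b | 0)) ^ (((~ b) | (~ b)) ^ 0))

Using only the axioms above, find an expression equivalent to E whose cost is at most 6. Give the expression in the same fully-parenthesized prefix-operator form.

((b ^ b) ^ (~ b))   [cost 6]

(1) ((~ b) | (~ b))  =[or_idem →]=  (~ b)    ⊢ ((b ^ (b | 0)) ^ ((~ b) ^ 0))
(2) ((~ b) ^ 0)  =[xor_false →]=  (~ b)    ⊢ ((b ^ (b | 0)) ^ (~ b))
(3) (b | 0)  =[or_false →]=  b    ⊢ cost 6, within 6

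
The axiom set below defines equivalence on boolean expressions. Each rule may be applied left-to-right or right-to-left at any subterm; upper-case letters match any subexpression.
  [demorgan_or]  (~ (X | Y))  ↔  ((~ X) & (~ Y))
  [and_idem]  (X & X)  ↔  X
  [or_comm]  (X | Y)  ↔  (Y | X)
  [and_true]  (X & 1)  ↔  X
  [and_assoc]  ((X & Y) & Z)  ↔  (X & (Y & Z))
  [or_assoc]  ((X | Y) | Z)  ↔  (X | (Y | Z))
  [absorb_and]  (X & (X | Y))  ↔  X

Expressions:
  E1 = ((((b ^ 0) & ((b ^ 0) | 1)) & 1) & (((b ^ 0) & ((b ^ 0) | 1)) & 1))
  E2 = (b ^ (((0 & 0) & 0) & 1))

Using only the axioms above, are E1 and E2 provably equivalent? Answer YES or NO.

YES

1. [and_idem →] ((((b ^ 0) & ((b ^ 0) | 1)) & 1) & (((b ^ 0) & ((b ^ 0) | 1)) & 1))  →  (((b ^ 0) & ((b ^ 0) | 1)) & 1)
2. [absorb_and →] ((b ^ 0) & ((b ^ 0) | 1))  →  (b ^ 0);  E1 = ((b ^ 0) & 1)
3. [and_true →] ((b ^ 0) & 1)  →  (b ^ 0)
4. [and_idem ←] 0  →  (0 & 0);  E1 = (b ^ (0 & 0))
5. [and_true ←] (0 & 0)  →  ((0 & 0) & 1);  E1 = (b ^ ((0 & 0) & 1))
6. [and_idem ←] 0  →  (0 & 0);  this is E2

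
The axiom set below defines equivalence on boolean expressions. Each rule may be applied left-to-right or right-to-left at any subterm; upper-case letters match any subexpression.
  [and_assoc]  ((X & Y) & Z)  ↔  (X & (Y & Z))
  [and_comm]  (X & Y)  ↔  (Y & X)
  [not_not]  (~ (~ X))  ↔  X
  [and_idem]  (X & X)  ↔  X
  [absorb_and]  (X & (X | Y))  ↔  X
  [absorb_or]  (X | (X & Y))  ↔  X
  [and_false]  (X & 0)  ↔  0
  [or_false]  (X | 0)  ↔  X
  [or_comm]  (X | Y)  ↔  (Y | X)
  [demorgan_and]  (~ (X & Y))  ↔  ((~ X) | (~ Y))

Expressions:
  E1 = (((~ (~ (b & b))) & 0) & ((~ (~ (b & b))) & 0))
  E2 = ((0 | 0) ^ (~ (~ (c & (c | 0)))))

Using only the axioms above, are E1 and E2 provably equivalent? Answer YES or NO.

The axioms are sound identities: if E1 ↔* E2 then E1 and E2 evaluate identically under any assignment.
Under b=0, c=1: E1 evaluates to 0, E2 to 1. Distinct ⇒ no rewrite sequence connects them.

NO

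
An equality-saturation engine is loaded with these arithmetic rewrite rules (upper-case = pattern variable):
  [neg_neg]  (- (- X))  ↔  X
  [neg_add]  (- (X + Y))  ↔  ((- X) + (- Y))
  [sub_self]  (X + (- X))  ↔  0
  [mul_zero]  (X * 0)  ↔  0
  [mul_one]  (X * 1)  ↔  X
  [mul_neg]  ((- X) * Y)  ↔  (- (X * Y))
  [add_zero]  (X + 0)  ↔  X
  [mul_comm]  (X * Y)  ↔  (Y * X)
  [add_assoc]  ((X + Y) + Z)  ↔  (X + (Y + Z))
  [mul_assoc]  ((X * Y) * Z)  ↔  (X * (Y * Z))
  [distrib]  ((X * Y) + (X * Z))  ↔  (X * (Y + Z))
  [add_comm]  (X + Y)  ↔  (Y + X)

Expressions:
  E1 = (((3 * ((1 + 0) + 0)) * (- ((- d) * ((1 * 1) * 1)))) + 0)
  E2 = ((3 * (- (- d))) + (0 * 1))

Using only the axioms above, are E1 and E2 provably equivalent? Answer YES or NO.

YES

(1) (1 * 1)  =[mul_one →]=  1    ⊢ (((3 * ((1 + 0) + 0)) * (- ((- d) * (1 * 1)))) + 0)
(2) (1 + 0)  =[add_zero →]=  1    ⊢ (((3 * (1 + 0)) * (- ((- d) * (1 * 1)))) + 0)
(3) (1 * 1)  =[mul_one →]=  1    ⊢ (((3 * (1 + 0)) * (- ((- d) * 1))) + 0)
(4) (((3 * (1 + 0)) * (- ((- d) * 1))) + 0)  =[add_zero →]=  ((3 * (1 + 0)) * (- ((- d) * 1)))
(5) (1 + 0)  =[add_zero →]=  1    ⊢ ((3 * 1) * (- ((- d) * 1)))
(6) ((- d) * 1)  =[mul_one →]=  (- d)    ⊢ ((3 * 1) * (- (- d)))
(7) (- (- d))  =[neg_neg →]=  d    ⊢ ((3 * 1) * d)
(8) (3 * 1)  =[mul_one →]=  3    ⊢ (3 * d)
(9) d  =[neg_neg ←]=  (- (- d))    ⊢ (3 * (- (- d)))
(10) (3 * (- (- d)))  =[add_zero ←]=  ((3 * (- (- d))) + 0)
(11) 0  =[mul_one ←]=  (0 * 1)    ⊢ E2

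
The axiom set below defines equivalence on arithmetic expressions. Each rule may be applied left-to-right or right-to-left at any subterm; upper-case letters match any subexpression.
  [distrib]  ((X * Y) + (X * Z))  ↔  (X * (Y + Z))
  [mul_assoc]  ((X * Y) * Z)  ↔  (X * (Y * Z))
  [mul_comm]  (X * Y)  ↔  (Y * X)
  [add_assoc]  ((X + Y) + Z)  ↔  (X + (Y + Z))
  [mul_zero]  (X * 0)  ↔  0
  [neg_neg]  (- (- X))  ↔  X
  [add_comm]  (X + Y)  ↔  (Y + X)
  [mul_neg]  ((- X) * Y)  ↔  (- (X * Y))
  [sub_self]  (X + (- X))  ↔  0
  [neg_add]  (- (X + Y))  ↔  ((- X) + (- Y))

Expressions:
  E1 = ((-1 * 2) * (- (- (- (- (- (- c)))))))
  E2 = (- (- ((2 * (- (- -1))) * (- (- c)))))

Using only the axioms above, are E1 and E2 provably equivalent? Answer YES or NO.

YES

step 1: neg_neg (→) rewrites (- (- (- (- c)))) into (- (- c)), now ((-1 * 2) * (- (- (- (- c)))))
step 2: mul_comm (→) rewrites (-1 * 2) into (2 * -1), now ((2 * -1) * (- (- (- (- c)))))
step 3: neg_neg (→) rewrites (- (- c)) into c, now ((2 * -1) * (- (- c)))
step 4: neg_neg (←) rewrites ((2 * -1) * (- (- c))) into (- (- ((2 * -1) * (- (- c)))))
step 5: neg_neg (←) rewrites -1 into (- (- -1)), which is E2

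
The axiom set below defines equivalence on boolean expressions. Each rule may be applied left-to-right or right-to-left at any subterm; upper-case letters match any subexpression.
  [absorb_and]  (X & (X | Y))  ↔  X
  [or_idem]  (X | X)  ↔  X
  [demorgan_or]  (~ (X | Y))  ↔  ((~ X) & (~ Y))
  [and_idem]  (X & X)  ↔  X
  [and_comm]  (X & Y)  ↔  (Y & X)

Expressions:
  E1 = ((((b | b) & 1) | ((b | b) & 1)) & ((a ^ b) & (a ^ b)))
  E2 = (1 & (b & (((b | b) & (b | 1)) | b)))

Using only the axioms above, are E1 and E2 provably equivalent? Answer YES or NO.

NO

The axioms are sound identities: if E1 ↔* E2 then E1 and E2 evaluate identically under any assignment.
Under a=1, b=1: E1 evaluates to 0, E2 to 1. Distinct ⇒ no rewrite sequence connects them.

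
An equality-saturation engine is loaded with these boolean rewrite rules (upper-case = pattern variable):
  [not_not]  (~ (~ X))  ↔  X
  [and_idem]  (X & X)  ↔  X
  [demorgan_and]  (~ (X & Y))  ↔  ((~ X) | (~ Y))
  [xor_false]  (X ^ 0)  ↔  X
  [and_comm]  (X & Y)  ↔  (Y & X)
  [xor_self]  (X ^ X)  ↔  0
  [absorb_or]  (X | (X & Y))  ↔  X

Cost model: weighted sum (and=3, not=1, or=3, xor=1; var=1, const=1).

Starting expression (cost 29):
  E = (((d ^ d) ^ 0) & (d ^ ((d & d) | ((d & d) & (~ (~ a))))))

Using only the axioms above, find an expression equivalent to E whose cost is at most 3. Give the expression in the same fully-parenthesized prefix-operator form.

(d ^ d)   [cost 3]

step 1: not_not (→) rewrites (~ (~ a)) into a, now (((d ^ d) ^ 0) & (d ^ ((d & d) | ((d & d) & a))))
step 2: absorb_or (→) rewrites ((d & d) | ((d & d) & a)) into (d & d), now (((d ^ d) ^ 0) & (d ^ (d & d)))
step 3: xor_false (→) rewrites ((d ^ d) ^ 0) into (d ^ d), now ((d ^ d) & (d ^ (d & d)))
step 4: and_idem (→) rewrites (d & d) into d, now ((d ^ d) & (d ^ d))
step 5: and_idem (→) rewrites ((d ^ d) & (d ^ d)) into (d ^ d), reaching cost 3 (bound 3)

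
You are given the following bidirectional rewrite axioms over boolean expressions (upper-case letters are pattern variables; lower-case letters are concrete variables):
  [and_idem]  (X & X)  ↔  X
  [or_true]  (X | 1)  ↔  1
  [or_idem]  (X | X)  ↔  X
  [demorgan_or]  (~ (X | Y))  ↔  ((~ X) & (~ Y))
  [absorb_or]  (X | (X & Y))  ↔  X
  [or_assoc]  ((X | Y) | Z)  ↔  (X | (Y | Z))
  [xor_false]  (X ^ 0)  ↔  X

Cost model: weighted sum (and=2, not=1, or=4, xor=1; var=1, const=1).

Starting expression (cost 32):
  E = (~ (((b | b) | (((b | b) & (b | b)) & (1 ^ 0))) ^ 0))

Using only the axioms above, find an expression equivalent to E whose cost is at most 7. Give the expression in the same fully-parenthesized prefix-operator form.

(1) (((b | b) | (((b | b) & (b | b)) & (1 ^ 0))) ^ 0)  =[xor_false →]=  ((b | b) | (((b | b) & (b | b)) & (1 ^ 0)))    ⊢ (~ ((b | b) | (((b | b) & (b | b)) & (1 ^ 0))))
(2) ((b | b) & (b | b))  =[and_idem →]=  (b | b)    ⊢ (~ ((b | b) | ((b | b) & (1 ^ 0))))
(3) (1 ^ 0)  =[xor_false →]=  1    ⊢ (~ ((b | b) | ((b | b) & 1)))
(4) ((b | b) | ((b | b) & 1))  =[absorb_or →]=  (b | b)    ⊢ cost 7, within 7

(~ (b | b))   [cost 7]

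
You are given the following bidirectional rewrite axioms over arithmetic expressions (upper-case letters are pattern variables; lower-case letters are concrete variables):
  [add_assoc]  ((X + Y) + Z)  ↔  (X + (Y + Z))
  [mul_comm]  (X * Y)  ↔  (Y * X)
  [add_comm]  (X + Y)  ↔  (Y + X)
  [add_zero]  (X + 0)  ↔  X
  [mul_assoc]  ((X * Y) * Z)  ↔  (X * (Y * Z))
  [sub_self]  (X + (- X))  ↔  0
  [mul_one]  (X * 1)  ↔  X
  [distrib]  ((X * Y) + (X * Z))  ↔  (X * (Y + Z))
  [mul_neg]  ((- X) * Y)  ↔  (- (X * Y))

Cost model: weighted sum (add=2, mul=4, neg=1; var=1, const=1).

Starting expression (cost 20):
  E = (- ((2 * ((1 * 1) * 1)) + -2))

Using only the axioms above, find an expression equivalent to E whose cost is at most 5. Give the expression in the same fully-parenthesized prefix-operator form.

(- (2 + -2))   [cost 5]

step 1: mul_one (→) rewrites (1 * 1) into 1, now (- ((2 * (1 * 1)) + -2))
step 2: mul_one (→) rewrites (1 * 1) into 1, now (- ((2 * 1) + -2))
step 3: mul_one (→) rewrites (2 * 1) into 2, reaching cost 5 (bound 5)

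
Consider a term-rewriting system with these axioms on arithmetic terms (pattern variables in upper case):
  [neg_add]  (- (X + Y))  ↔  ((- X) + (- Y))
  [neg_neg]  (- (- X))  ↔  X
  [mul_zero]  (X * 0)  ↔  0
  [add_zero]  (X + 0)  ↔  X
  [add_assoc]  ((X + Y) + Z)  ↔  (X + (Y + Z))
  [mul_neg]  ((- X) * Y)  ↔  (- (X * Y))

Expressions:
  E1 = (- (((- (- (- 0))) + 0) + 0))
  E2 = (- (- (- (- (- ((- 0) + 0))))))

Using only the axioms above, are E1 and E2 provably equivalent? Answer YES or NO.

YES

(1) (((- (- (- 0))) + 0) + 0)  =[add_zero →]=  ((- (- (- 0))) + 0)    ⊢ (- ((- (- (- 0))) + 0))
(2) ((- (- (- 0))) + 0)  =[add_zero →]=  (- (- (- 0)))    ⊢ (- (- (- (- 0))))
(3) (- 0)  =[add_zero ←]=  ((- 0) + 0)    ⊢ (- (- (- ((- 0) + 0))))
(4) (- (- (- ((- 0) + 0))))  =[neg_neg ←]=  (- (- (- (- (- ((- 0) + 0))))))    ⊢ E2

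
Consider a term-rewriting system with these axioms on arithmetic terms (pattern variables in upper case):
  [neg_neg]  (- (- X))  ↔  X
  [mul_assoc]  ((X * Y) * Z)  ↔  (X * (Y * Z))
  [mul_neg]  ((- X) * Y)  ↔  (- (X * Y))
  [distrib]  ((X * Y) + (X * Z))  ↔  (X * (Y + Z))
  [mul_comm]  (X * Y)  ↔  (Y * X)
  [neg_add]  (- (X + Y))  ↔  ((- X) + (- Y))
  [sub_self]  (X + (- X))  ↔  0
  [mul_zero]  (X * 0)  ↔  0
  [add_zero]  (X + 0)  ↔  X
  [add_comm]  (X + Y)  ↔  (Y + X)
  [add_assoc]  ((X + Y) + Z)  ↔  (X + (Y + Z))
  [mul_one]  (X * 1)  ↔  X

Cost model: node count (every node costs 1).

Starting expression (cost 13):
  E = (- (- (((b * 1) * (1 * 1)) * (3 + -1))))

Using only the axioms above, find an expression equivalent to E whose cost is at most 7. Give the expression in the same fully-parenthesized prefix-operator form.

(1) (- (- (((b * 1) * (1 * 1)) * (3 + -1))))  =[neg_neg →]=  (((b * 1) * (1 * 1)) * (3 + -1))
(2) (b * 1)  =[mul_one →]=  b    ⊢ ((b * (1 * 1)) * (3 + -1))
(3) (1 * 1)  =[mul_one →]=  1    ⊢ cost 7, within 7

((b * 1) * (3 + -1))   [cost 7]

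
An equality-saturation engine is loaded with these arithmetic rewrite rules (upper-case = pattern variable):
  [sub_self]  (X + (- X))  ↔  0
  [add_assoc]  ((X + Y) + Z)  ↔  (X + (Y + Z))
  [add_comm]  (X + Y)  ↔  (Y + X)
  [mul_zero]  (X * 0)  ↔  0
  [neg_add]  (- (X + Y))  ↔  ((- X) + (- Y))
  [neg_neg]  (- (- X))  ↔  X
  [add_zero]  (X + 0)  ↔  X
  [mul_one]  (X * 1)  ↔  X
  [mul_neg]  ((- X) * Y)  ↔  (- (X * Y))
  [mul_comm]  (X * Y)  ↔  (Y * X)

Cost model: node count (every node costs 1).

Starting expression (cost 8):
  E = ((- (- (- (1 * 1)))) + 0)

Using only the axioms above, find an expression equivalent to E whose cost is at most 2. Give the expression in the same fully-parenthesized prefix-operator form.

step 1: neg_neg (→) rewrites (- (- (1 * 1))) into (1 * 1), now ((- (1 * 1)) + 0)
step 2: mul_one (→) rewrites (1 * 1) into 1, now ((- 1) + 0)
step 3: add_zero (→) rewrites ((- 1) + 0) into (- 1), reaching cost 2 (bound 2)

(- 1)   [cost 2]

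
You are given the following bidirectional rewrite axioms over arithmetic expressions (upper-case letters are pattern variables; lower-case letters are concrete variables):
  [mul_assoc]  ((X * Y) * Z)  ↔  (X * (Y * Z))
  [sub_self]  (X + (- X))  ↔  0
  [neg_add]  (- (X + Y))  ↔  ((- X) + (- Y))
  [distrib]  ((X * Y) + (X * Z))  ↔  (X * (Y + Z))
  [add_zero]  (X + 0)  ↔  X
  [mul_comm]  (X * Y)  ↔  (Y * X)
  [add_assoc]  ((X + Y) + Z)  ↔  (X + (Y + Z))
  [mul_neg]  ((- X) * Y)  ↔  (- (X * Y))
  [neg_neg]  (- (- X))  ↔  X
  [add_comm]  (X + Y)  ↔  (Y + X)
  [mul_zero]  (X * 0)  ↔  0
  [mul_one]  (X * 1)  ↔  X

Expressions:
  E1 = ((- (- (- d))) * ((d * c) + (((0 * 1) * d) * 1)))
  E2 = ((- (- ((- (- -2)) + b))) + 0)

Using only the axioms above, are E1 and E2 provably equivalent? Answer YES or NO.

NO

The axioms are sound identities: if E1 ↔* E2 then E1 and E2 evaluate identically under any assignment.
Under b=0, c=0, d=0: E1 evaluates to 0, E2 to -2. Distinct ⇒ no rewrite sequence connects them.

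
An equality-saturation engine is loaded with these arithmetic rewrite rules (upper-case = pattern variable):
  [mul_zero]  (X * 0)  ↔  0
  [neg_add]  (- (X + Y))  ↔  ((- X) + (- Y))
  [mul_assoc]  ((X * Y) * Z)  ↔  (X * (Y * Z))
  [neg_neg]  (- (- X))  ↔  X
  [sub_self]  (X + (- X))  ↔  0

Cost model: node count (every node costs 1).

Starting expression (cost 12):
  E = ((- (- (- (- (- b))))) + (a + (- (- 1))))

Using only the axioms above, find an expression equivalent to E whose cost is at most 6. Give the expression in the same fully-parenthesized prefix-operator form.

((- b) + (a + 1))   [cost 6]

1. [neg_neg →] (- (- (- (- (- b)))))  →  (- (- (- b)));  E = ((- (- (- b))) + (a + (- (- 1))))
2. [neg_neg →] (- (- 1))  →  1;  E = ((- (- (- b))) + (a + 1))
3. [neg_neg →] (- (- (- b)))  →  (- b);  cost 6 ≤ 6, done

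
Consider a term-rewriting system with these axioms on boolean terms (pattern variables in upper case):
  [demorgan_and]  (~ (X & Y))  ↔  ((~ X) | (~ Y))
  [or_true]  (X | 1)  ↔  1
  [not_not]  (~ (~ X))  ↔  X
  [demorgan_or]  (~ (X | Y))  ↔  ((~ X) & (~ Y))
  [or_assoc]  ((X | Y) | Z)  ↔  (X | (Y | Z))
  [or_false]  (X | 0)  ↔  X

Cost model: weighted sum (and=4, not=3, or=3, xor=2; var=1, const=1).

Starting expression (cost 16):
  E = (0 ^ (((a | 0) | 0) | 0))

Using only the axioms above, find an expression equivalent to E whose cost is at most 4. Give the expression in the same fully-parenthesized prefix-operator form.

(1) (a | 0)  =[or_false →]=  a    ⊢ (0 ^ ((a | 0) | 0))
(2) ((a | 0) | 0)  =[or_false →]=  (a | 0)    ⊢ (0 ^ (a | 0))
(3) (a | 0)  =[or_false →]=  a    ⊢ cost 4, within 4

(0 ^ a)   [cost 4]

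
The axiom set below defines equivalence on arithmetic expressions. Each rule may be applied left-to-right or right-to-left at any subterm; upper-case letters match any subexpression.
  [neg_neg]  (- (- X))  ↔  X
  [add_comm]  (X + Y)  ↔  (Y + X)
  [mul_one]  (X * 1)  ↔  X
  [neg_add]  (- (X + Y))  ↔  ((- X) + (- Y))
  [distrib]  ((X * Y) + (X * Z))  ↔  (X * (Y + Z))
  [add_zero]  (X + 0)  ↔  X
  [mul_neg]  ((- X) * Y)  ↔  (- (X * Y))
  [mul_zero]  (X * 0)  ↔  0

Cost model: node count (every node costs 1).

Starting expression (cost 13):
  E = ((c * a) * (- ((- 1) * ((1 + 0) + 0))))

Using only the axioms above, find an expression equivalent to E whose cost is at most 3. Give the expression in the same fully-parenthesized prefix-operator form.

(1) ((1 + 0) + 0)  =[add_zero →]=  (1 + 0)    ⊢ ((c * a) * (- ((- 1) * (1 + 0))))
(2) (1 + 0)  =[add_zero →]=  1    ⊢ ((c * a) * (- ((- 1) * 1)))
(3) ((- 1) * 1)  =[mul_one →]=  (- 1)    ⊢ ((c * a) * (- (- 1)))
(4) (- (- 1))  =[neg_neg →]=  1    ⊢ ((c * a) * 1)
(5) ((c * a) * 1)  =[mul_one →]=  (c * a)    ⊢ cost 3, within 3

(c * a)   [cost 3]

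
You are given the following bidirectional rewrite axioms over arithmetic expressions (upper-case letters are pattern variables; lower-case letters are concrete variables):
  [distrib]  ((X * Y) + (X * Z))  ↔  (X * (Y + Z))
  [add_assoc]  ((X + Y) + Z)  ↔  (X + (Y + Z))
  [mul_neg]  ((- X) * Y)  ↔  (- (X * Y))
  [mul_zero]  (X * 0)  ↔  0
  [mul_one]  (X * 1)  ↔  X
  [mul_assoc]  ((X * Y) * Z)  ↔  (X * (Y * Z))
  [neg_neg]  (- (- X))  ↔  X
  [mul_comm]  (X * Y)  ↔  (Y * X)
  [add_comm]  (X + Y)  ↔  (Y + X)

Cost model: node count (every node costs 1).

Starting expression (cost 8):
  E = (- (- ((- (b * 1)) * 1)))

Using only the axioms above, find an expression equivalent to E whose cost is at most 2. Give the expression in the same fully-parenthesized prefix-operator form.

(- b)   [cost 2]

1. [neg_neg →] (- (- ((- (b * 1)) * 1)))  →  ((- (b * 1)) * 1)
2. [mul_one →] ((- (b * 1)) * 1)  →  (- (b * 1))
3. [mul_one →] (b * 1)  →  b;  cost 2 ≤ 2, done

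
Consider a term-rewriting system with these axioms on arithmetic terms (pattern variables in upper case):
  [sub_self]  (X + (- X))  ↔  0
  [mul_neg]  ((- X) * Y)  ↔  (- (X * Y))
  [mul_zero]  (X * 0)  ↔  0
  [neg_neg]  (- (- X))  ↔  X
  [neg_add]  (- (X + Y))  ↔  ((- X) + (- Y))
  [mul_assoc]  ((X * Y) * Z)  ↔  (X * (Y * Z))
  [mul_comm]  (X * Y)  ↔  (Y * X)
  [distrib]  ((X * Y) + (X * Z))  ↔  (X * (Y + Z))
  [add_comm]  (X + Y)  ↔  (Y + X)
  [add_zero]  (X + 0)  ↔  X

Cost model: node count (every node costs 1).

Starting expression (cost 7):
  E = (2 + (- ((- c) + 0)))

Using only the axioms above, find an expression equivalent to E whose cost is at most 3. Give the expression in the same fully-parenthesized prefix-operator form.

step 1: add_zero (→) rewrites ((- c) + 0) into (- c), now (2 + (- (- c)))
step 2: neg_neg (→) rewrites (- (- c)) into c, reaching cost 3 (bound 3)

(2 + c)   [cost 3]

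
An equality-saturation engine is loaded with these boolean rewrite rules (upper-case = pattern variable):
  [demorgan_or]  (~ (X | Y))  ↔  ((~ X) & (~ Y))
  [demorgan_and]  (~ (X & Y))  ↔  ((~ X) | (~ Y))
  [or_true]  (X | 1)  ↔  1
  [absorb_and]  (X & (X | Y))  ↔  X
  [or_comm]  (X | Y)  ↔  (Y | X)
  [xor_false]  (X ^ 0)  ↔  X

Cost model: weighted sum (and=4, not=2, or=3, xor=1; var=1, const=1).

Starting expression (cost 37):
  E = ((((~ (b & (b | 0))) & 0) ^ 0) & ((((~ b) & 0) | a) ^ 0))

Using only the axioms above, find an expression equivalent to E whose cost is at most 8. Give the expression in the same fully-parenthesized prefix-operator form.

((~ b) & 0)   [cost 8]

1. [xor_false →] (((~ (b & (b | 0))) & 0) ^ 0)  →  ((~ (b & (b | 0))) & 0);  E = (((~ (b & (b | 0))) & 0) & ((((~ b) & 0) | a) ^ 0))
2. [absorb_and →] (b & (b | 0))  →  b;  E = (((~ b) & 0) & ((((~ b) & 0) | a) ^ 0))
3. [xor_false →] ((((~ b) & 0) | a) ^ 0)  →  (((~ b) & 0) | a);  E = (((~ b) & 0) & (((~ b) & 0) | a))
4. [absorb_and →] (((~ b) & 0) & (((~ b) & 0) | a))  →  ((~ b) & 0);  cost 8 ≤ 8, done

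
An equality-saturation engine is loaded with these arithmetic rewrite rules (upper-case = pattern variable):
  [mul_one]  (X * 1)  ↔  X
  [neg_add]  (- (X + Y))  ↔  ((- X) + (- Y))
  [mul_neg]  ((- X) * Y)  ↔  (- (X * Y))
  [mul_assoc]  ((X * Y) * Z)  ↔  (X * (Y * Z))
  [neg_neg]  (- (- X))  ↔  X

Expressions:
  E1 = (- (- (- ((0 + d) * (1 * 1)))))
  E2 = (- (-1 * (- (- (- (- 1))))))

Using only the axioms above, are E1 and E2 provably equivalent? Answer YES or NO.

All listed rules preserve value, hence provable equivalence implies equal values everywhere; look for a separating assignment.
d=0 gives E1 ↦ 0, E2 ↦ 1; values differ ⇒ not provably equivalent.

NO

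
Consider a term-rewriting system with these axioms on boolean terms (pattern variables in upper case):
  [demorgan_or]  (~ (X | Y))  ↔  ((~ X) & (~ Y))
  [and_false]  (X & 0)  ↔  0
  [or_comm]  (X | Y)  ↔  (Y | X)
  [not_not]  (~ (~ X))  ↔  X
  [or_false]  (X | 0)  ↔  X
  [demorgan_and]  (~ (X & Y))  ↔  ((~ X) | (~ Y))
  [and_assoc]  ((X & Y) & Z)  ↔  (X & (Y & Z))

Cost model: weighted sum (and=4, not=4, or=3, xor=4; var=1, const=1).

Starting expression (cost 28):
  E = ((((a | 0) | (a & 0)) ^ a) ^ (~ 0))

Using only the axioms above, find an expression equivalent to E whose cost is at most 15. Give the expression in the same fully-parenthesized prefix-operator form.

((a ^ a) ^ (~ 0))   [cost 15]

(1) (a | 0)  =[or_false →]=  a    ⊢ (((a | (a & 0)) ^ a) ^ (~ 0))
(2) (a & 0)  =[and_false →]=  0    ⊢ (((a | 0) ^ a) ^ (~ 0))
(3) (a | 0)  =[or_false →]=  a    ⊢ cost 15, within 15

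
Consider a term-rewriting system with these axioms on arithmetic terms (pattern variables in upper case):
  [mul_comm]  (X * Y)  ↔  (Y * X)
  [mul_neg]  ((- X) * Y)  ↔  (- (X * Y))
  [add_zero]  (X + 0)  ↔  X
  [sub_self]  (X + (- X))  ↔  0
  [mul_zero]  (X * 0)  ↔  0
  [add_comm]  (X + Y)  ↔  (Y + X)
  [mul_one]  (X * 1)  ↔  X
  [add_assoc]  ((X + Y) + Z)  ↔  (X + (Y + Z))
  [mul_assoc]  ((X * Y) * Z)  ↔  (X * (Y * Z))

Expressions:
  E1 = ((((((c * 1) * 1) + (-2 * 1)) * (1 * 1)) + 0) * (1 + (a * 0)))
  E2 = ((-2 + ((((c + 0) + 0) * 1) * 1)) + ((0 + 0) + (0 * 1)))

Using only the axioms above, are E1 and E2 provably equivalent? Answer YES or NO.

YES

step 1: mul_one (→) rewrites (c * 1) into c, now (((((c * 1) + (-2 * 1)) * (1 * 1)) + 0) * (1 + (a * 0)))
step 2: mul_zero (→) rewrites (a * 0) into 0, now (((((c * 1) + (-2 * 1)) * (1 * 1)) + 0) * (1 + 0))
step 3: mul_one (→) rewrites (1 * 1) into 1, now (((((c * 1) + (-2 * 1)) * 1) + 0) * (1 + 0))
step 4: add_zero (→) rewrites ((((c * 1) + (-2 * 1)) * 1) + 0) into (((c * 1) + (-2 * 1)) * 1), now ((((c * 1) + (-2 * 1)) * 1) * (1 + 0))
step 5: add_zero (→) rewrites (1 + 0) into 1, now ((((c * 1) + (-2 * 1)) * 1) * 1)
step 6: add_comm (→) rewrites ((c * 1) + (-2 * 1)) into ((-2 * 1) + (c * 1)), now ((((-2 * 1) + (c * 1)) * 1) * 1)
step 7: mul_one (→) rewrites (c * 1) into c, now ((((-2 * 1) + c) * 1) * 1)
step 8: mul_one (→) rewrites ((((-2 * 1) + c) * 1) * 1) into (((-2 * 1) + c) * 1)
step 9: mul_one (→) rewrites (-2 * 1) into -2, now ((-2 + c) * 1)
step 10: mul_one (→) rewrites ((-2 + c) * 1) into (-2 + c)
step 11: add_zero (←) rewrites c into (c + 0), now (-2 + (c + 0))
step 12: add_assoc (←) rewrites (-2 + (c + 0)) into ((-2 + c) + 0)
step 13: add_zero (←) rewrites 0 into (0 + 0), now ((-2 + c) + (0 + 0))
step 14: add_zero (←) rewrites c into (c + 0), now ((-2 + (c + 0)) + (0 + 0))
step 15: mul_one (←) rewrites (c + 0) into ((c + 0) * 1), now ((-2 + ((c + 0) * 1)) + (0 + 0))
step 16: mul_one (←) rewrites ((c + 0) * 1) into (((c + 0) * 1) * 1), now ((-2 + (((c + 0) * 1) * 1)) + (0 + 0))
step 17: add_zero (←) rewrites 0 into (0 + 0), now ((-2 + (((c + 0) * 1) * 1)) + ((0 + 0) + 0))
step 18: mul_one (←) rewrites 0 into (0 * 1), now ((-2 + (((c + 0) * 1) * 1)) + ((0 + 0) + (0 * 1)))
step 19: add_zero (←) rewrites (c + 0) into ((c + 0) + 0), which is E2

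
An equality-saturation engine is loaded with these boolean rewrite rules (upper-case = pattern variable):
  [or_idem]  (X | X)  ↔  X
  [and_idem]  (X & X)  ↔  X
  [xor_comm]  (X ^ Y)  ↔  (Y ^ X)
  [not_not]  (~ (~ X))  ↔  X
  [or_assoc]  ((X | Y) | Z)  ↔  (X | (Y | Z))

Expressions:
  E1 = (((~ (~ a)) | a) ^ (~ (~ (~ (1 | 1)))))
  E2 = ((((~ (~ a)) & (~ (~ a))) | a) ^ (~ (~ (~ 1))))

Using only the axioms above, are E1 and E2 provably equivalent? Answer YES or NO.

(1) (~ (~ (~ (1 | 1))))  =[not_not →]=  (~ (1 | 1))    ⊢ (((~ (~ a)) | a) ^ (~ (1 | 1)))
(2) (1 | 1)  =[or_idem →]=  1    ⊢ (((~ (~ a)) | a) ^ (~ 1))
(3) (~ (~ a))  =[and_idem ←]=  ((~ (~ a)) & (~ (~ a)))    ⊢ ((((~ (~ a)) & (~ (~ a))) | a) ^ (~ 1))
(4) (~ 1)  =[not_not ←]=  (~ (~ (~ 1)))    ⊢ E2

YES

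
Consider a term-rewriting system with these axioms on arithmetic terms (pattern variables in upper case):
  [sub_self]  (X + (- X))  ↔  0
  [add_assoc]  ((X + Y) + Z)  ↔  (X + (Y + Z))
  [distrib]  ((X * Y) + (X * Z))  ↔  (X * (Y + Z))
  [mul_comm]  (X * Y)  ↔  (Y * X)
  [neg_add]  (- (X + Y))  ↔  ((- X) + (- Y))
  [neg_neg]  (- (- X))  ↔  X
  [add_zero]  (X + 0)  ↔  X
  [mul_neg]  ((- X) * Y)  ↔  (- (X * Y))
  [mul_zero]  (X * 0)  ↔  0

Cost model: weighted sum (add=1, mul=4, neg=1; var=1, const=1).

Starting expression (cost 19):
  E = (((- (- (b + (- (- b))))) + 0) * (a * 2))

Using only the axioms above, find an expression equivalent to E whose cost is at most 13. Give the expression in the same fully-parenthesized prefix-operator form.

step 1: neg_neg (→) rewrites (- (- b)) into b, now (((- (- (b + b))) + 0) * (a * 2))
step 2: add_zero (→) rewrites ((- (- (b + b))) + 0) into (- (- (b + b))), now ((- (- (b + b))) * (a * 2))
step 3: neg_neg (→) rewrites (- (- (b + b))) into (b + b), reaching cost 13 (bound 13)

((b + b) * (a * 2))   [cost 13]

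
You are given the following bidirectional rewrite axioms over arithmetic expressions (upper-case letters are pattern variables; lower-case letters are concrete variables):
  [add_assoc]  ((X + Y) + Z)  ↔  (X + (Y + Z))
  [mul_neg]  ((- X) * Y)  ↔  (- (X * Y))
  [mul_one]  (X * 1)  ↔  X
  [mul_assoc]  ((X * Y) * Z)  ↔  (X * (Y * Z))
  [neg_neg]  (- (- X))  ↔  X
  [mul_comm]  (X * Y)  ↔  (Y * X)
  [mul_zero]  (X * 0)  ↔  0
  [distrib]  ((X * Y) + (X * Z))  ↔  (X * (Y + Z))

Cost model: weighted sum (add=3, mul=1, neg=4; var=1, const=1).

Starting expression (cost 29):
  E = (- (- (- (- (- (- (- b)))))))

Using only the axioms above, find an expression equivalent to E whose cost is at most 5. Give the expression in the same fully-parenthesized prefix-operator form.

step 1: neg_neg (→) rewrites (- (- (- (- (- (- b)))))) into (- (- (- (- b)))), now (- (- (- (- (- b)))))
step 2: neg_neg (→) rewrites (- (- (- (- b)))) into (- (- b)), now (- (- (- b)))
step 3: neg_neg (→) rewrites (- (- b)) into b, reaching cost 5 (bound 5)

(- b)   [cost 5]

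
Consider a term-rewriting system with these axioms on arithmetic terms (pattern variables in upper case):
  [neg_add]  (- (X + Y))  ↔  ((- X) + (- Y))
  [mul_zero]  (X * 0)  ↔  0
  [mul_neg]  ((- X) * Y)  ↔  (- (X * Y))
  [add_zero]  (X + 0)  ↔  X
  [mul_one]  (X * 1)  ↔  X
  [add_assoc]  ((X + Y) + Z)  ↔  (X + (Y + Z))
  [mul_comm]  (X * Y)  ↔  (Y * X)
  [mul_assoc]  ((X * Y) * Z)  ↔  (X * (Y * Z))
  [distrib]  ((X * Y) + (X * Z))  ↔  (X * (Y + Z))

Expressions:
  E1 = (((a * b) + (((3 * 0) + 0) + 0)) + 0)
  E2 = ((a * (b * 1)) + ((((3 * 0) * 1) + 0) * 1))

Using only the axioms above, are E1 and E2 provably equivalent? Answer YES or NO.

YES

step 1: add_zero (→) rewrites (((3 * 0) + 0) + 0) into ((3 * 0) + 0), now (((a * b) + ((3 * 0) + 0)) + 0)
step 2: add_zero (→) rewrites ((3 * 0) + 0) into (3 * 0), now (((a * b) + (3 * 0)) + 0)
step 3: add_zero (→) rewrites (((a * b) + (3 * 0)) + 0) into ((a * b) + (3 * 0))
step 4: mul_one (←) rewrites (3 * 0) into ((3 * 0) * 1), now ((a * b) + ((3 * 0) * 1))
step 5: mul_one (←) rewrites ((3 * 0) * 1) into (((3 * 0) * 1) * 1), now ((a * b) + (((3 * 0) * 1) * 1))
step 6: mul_one (←) rewrites b into (b * 1), now ((a * (b * 1)) + (((3 * 0) * 1) * 1))
step 7: add_zero (←) rewrites ((3 * 0) * 1) into (((3 * 0) * 1) + 0), which is E2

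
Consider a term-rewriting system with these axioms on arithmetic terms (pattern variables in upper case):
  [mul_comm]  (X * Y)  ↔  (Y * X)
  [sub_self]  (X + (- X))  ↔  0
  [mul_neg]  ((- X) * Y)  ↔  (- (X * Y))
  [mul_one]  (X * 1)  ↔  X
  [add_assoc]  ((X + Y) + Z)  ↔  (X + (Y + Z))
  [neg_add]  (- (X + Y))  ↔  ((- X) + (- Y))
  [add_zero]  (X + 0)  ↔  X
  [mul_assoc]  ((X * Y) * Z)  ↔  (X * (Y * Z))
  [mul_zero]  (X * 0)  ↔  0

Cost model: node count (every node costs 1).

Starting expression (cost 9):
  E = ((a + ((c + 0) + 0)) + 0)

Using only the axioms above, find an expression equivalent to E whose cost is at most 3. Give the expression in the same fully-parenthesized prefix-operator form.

step 1: add_zero (→) rewrites (c + 0) into c, now ((a + (c + 0)) + 0)
step 2: add_zero (→) rewrites (c + 0) into c, now ((a + c) + 0)
step 3: add_zero (→) rewrites ((a + c) + 0) into (a + c), reaching cost 3 (bound 3)

(a + c)   [cost 3]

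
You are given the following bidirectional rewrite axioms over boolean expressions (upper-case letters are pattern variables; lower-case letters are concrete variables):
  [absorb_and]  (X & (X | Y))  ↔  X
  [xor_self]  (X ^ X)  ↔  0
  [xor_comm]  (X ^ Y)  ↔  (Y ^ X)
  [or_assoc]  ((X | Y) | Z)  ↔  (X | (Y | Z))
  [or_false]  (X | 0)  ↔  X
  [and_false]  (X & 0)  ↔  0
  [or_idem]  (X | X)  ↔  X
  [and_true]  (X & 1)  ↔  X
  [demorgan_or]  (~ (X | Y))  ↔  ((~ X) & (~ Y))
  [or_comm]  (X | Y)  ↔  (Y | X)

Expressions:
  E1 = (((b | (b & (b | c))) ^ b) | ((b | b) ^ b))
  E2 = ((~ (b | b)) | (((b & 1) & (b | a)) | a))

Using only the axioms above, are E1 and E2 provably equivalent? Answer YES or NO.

NO

The axioms are sound identities: if E1 ↔* E2 then E1 and E2 evaluate identically under any assignment.
Under a=0, b=0, c=0: E1 evaluates to 0, E2 to 1. Distinct ⇒ no rewrite sequence connects them.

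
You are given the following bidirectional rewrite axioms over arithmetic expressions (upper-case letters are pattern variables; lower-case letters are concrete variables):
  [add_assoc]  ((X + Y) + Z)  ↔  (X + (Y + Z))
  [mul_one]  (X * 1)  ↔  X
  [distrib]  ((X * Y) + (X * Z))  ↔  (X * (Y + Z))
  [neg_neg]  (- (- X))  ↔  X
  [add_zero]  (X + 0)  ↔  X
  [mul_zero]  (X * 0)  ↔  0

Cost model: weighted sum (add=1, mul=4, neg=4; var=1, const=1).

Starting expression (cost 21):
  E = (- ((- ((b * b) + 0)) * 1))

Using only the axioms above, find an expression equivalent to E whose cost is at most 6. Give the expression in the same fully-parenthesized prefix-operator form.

1. [add_zero →] ((b * b) + 0)  →  (b * b);  E = (- ((- (b * b)) * 1))
2. [mul_one →] ((- (b * b)) * 1)  →  (- (b * b));  E = (- (- (b * b)))
3. [neg_neg →] (- (- (b * b)))  →  (b * b);  cost 6 ≤ 6, done

(b * b)   [cost 6]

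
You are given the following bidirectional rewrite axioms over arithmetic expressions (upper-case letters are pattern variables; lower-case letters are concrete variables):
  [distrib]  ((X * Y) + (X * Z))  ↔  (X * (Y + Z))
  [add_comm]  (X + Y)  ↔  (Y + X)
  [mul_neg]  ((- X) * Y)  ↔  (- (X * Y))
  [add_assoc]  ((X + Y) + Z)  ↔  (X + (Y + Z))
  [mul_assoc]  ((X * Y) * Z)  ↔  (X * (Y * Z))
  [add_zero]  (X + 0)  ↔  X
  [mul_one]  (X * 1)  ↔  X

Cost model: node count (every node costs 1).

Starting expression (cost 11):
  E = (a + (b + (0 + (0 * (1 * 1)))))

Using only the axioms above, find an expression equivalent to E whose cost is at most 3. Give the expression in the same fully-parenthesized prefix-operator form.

(1) (1 * 1)  =[mul_one →]=  1    ⊢ (a + (b + (0 + (0 * 1))))
(2) (0 + (0 * 1))  =[add_comm →]=  ((0 * 1) + 0)    ⊢ (a + (b + ((0 * 1) + 0)))
(3) ((0 * 1) + 0)  =[add_zero →]=  (0 * 1)    ⊢ (a + (b + (0 * 1)))
(4) (0 * 1)  =[mul_one →]=  0    ⊢ (a + (b + 0))
(5) (b + 0)  =[add_zero →]=  b    ⊢ cost 3, within 3

(a + b)   [cost 3]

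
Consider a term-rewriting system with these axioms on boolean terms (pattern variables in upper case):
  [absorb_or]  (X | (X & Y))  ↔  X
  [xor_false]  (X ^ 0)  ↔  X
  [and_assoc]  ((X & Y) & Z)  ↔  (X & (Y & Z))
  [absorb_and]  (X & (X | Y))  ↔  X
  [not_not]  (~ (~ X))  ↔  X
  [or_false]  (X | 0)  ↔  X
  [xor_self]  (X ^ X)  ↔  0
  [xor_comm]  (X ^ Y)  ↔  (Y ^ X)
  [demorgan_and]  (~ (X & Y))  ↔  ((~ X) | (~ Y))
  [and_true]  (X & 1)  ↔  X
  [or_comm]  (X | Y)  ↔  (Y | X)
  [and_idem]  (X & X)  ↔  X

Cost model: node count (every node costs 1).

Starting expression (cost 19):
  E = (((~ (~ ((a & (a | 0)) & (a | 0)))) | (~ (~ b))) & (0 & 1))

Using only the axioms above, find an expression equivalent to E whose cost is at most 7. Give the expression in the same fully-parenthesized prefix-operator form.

(1) (~ (~ ((a & (a | 0)) & (a | 0))))  =[not_not →]=  ((a & (a | 0)) & (a | 0))    ⊢ ((((a & (a | 0)) & (a | 0)) | (~ (~ b))) & (0 & 1))
(2) (a & (a | 0))  =[absorb_and →]=  a    ⊢ (((a & (a | 0)) | (~ (~ b))) & (0 & 1))
(3) (~ (~ b))  =[not_not →]=  b    ⊢ (((a & (a | 0)) | b) & (0 & 1))
(4) (a & (a | 0))  =[absorb_and →]=  a    ⊢ cost 7, within 7

((a | b) & (0 & 1))   [cost 7]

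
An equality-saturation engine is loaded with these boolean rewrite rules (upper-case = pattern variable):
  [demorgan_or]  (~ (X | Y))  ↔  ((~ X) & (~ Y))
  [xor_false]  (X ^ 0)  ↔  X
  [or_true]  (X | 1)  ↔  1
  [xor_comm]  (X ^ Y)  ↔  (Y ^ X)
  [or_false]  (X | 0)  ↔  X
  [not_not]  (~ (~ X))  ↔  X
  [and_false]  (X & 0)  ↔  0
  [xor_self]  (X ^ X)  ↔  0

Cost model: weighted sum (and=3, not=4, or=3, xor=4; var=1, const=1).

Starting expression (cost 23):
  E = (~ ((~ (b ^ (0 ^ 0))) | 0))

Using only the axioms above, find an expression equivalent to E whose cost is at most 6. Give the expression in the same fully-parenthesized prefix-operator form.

1. [xor_false →] (0 ^ 0)  →  0;  E = (~ ((~ (b ^ 0)) | 0))
2. [or_false →] ((~ (b ^ 0)) | 0)  →  (~ (b ^ 0));  E = (~ (~ (b ^ 0)))
3. [not_not →] (~ (~ (b ^ 0)))  →  (b ^ 0);  cost 6 ≤ 6, done

(b ^ 0)   [cost 6]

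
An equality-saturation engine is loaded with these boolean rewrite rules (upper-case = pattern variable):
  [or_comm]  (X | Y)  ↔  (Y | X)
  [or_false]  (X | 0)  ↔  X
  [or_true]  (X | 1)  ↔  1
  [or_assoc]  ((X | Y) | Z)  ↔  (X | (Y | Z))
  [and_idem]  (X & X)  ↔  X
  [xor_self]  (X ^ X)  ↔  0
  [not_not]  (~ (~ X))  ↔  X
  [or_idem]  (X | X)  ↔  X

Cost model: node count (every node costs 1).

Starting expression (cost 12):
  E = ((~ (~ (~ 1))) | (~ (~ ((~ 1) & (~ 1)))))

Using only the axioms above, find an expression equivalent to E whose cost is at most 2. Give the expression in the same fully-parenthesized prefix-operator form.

(~ 1)   [cost 2]

1. [and_idem →] ((~ 1) & (~ 1))  →  (~ 1);  E = ((~ (~ (~ 1))) | (~ (~ (~ 1))))
2. [or_idem →] ((~ (~ (~ 1))) | (~ (~ (~ 1))))  →  (~ (~ (~ 1)))
3. [not_not →] (~ (~ (~ 1)))  →  (~ 1);  cost 2 ≤ 2, done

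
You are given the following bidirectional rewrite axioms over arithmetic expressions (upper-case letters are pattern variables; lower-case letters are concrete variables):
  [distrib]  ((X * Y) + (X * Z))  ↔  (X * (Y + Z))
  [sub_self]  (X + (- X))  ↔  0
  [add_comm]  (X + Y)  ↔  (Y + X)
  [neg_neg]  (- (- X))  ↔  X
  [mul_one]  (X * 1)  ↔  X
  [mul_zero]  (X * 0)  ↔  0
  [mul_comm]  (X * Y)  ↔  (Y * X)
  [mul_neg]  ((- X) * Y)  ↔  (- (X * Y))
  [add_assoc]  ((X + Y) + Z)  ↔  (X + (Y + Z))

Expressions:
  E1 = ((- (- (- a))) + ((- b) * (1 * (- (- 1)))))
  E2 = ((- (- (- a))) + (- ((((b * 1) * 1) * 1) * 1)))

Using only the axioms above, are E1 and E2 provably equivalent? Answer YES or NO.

(1) (- (- 1))  =[neg_neg →]=  1    ⊢ ((- (- (- a))) + ((- b) * (1 * 1)))
(2) (- (- a))  =[neg_neg →]=  a    ⊢ ((- a) + ((- b) * (1 * 1)))
(3) (1 * 1)  =[mul_one →]=  1    ⊢ ((- a) + ((- b) * 1))
(4) ((- b) * 1)  =[mul_one →]=  (- b)    ⊢ ((- a) + (- b))
(5) ((- a) + (- b))  =[add_comm →]=  ((- b) + (- a))
(6) b  =[mul_one ←]=  (b * 1)    ⊢ ((- (b * 1)) + (- a))
(7) ((- (b * 1)) + (- a))  =[add_comm →]=  ((- a) + (- (b * 1)))
(8) b  =[mul_one ←]=  (b * 1)    ⊢ ((- a) + (- ((b * 1) * 1)))
(9) a  =[neg_neg ←]=  (- (- a))    ⊢ ((- (- (- a))) + (- ((b * 1) * 1)))
(10) b  =[mul_one ←]=  (b * 1)    ⊢ ((- (- (- a))) + (- (((b * 1) * 1) * 1)))
(11) (b * 1)  =[mul_one ←]=  ((b * 1) * 1)    ⊢ E2

YES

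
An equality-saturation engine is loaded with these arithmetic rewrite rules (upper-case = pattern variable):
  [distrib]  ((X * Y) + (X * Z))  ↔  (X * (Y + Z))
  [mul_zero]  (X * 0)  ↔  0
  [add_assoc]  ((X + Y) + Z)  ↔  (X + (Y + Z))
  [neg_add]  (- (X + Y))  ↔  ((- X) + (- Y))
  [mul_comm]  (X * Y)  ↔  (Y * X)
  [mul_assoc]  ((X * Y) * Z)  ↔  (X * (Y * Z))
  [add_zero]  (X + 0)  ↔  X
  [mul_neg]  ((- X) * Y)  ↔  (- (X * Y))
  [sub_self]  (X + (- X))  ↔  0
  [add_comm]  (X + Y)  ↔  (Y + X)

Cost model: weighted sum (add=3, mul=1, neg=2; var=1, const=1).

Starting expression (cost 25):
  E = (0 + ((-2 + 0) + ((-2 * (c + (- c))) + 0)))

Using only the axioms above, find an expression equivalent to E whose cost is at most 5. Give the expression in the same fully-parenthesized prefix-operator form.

step 1: sub_self (→) rewrites (c + (- c)) into 0, now (0 + ((-2 + 0) + ((-2 * 0) + 0)))
step 2: add_zero (→) rewrites ((-2 * 0) + 0) into (-2 * 0), now (0 + ((-2 + 0) + (-2 * 0)))
step 3: add_zero (→) rewrites (-2 + 0) into -2, now (0 + (-2 + (-2 * 0)))
step 4: add_comm (→) rewrites (0 + (-2 + (-2 * 0))) into ((-2 + (-2 * 0)) + 0)
step 5: mul_zero (→) rewrites (-2 * 0) into 0, now ((-2 + 0) + 0)
step 6: add_zero (→) rewrites (-2 + 0) into -2, reaching cost 5 (bound 5)

(-2 + 0)   [cost 5]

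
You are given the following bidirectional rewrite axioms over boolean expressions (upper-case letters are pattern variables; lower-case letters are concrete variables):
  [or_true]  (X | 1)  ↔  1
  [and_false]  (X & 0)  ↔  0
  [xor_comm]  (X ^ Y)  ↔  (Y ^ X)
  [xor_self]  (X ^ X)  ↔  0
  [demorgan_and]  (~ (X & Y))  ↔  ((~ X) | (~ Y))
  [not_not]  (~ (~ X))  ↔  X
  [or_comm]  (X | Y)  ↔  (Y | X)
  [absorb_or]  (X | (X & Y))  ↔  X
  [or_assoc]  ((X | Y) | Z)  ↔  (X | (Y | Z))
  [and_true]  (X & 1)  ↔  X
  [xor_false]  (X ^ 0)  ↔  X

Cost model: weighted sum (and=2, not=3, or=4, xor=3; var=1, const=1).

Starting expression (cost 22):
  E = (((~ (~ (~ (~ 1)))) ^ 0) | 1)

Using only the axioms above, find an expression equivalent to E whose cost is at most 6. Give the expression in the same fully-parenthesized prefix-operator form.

step 1: xor_false (→) rewrites ((~ (~ (~ (~ 1)))) ^ 0) into (~ (~ (~ (~ 1)))), now ((~ (~ (~ (~ 1)))) | 1)
step 2: not_not (→) rewrites (~ (~ 1)) into 1, now ((~ (~ 1)) | 1)
step 3: not_not (→) rewrites (~ (~ 1)) into 1, reaching cost 6 (bound 6)

(1 | 1)   [cost 6]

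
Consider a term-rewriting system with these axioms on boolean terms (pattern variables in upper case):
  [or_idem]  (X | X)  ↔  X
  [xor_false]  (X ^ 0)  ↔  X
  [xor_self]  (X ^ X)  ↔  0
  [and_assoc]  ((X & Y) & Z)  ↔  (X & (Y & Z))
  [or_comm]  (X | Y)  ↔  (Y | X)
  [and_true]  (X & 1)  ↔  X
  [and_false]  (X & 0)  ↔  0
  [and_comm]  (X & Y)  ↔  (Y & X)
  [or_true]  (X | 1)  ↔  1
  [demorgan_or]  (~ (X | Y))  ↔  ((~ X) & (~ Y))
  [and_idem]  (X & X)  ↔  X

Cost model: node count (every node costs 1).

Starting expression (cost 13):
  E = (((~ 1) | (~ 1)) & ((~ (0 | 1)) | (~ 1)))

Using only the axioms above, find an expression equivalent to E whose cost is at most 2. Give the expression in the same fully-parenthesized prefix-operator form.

step 1: or_true (→) rewrites (0 | 1) into 1, now (((~ 1) | (~ 1)) & ((~ 1) | (~ 1)))
step 2: and_idem (→) rewrites (((~ 1) | (~ 1)) & ((~ 1) | (~ 1))) into ((~ 1) | (~ 1))
step 3: or_idem (→) rewrites ((~ 1) | (~ 1)) into (~ 1), reaching cost 2 (bound 2)

(~ 1)   [cost 2]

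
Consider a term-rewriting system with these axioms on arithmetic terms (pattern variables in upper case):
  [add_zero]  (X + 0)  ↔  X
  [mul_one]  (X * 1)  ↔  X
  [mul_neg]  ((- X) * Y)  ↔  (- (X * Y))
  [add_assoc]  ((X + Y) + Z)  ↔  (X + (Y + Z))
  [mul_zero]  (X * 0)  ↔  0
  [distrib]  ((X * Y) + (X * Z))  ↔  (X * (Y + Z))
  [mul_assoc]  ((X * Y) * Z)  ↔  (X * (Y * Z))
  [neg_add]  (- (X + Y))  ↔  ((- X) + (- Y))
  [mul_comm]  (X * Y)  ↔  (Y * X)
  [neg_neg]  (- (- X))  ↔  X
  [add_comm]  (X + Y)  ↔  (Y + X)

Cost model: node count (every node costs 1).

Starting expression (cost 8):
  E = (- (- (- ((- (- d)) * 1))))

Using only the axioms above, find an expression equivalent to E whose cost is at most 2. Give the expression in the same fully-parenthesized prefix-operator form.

(1) ((- (- d)) * 1)  =[mul_one →]=  (- (- d))    ⊢ (- (- (- (- (- d)))))
(2) (- (- (- (- d))))  =[neg_neg →]=  (- (- d))    ⊢ (- (- (- d)))
(3) (- (- (- d)))  =[neg_neg →]=  (- d)    ⊢ cost 2, within 2

(- d)   [cost 2]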